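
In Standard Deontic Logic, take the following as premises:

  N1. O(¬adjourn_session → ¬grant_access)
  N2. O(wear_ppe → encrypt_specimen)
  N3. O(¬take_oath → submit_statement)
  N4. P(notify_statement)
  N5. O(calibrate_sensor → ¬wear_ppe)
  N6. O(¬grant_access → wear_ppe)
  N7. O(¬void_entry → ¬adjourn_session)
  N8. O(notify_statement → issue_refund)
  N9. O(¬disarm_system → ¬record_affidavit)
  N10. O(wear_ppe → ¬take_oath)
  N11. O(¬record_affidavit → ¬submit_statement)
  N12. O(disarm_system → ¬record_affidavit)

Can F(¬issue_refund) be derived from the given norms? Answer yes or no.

Premise 8 is O(notify_statement → issue_refund), but O(notify_statement) is not derivable from the premises (the permission P(notify_statement) asserts only ¬O(¬notify_statement), not O(notify_statement)), so it does not yield O(issue_refund).
No other premise forces O(issue_refund). An ideal world satisfying every premise can still have ¬issue_refund true, so F(¬issue_refund) is not derivable.

No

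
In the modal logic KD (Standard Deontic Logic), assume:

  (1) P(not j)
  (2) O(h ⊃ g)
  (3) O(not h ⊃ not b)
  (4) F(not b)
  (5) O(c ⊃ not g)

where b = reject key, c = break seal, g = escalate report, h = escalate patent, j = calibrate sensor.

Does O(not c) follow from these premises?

F(not b) at premise 4 means O(b).
Premise 3 is O(not h ⊃ not b); contrapositively O(b ⊃ h). Since O(b) holds, K gives O(h).
Premise 2 is O(h ⊃ g); since O(h), deontic closure gives O(g).
Premise 5, O(c ⊃ not g), contraposes to O(g ⊃ not c); with O(g) we get O(not c).
Premise 1 does not contribute to this derivation.
So O(not c) follows.

Yes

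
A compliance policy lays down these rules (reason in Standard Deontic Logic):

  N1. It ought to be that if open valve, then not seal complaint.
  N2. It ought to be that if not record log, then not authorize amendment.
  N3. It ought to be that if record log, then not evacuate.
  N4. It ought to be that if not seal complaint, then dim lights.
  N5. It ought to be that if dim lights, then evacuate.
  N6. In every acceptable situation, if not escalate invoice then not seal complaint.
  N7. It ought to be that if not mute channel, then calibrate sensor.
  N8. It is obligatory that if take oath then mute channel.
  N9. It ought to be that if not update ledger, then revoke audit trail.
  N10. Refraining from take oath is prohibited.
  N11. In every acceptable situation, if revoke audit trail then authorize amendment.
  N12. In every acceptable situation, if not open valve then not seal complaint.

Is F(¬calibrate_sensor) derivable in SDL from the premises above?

Premise 7 is O(¬mute_channel → calibrate_sensor), but O(¬mute_channel) is not derivable from the premises, so it does not yield O(calibrate_sensor).
No other premise forces O(calibrate_sensor). An ideal world satisfying every premise can still have ¬calibrate_sensor true, so F(¬calibrate_sensor) is not derivable.

No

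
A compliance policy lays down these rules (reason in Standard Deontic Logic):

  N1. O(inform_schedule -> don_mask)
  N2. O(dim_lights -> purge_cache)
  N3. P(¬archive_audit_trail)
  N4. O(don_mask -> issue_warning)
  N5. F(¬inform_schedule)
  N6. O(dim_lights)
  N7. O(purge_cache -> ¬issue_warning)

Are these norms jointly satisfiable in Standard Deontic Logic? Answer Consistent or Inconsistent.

Premise 6 gives O(dim_lights).
Applying K to premise 2 (O(dim_lights -> purge_cache)) and O(dim_lights) yields O(purge_cache).
Premise 7 is O(purge_cache -> ¬issue_warning); since O(purge_cache), deontic closure gives O(¬issue_warning).
The contrapositive of premise 4 (O(don_mask -> issue_warning)) is O(¬issue_warning -> ¬don_mask), and O(¬issue_warning) is already established, so O(¬don_mask).
Premise 1 is O(inform_schedule -> don_mask); contrapositively O(¬don_mask -> ¬inform_schedule). Since O(¬don_mask) holds, K gives O(¬inform_schedule).
But premise 5, F(¬inform_schedule), means O(inform_schedule).
We now have both O(¬inform_schedule) and O(inform_schedule) — inform_schedule is simultaneously obligatory and forbidden, violating the D-axiom.

Inconsistent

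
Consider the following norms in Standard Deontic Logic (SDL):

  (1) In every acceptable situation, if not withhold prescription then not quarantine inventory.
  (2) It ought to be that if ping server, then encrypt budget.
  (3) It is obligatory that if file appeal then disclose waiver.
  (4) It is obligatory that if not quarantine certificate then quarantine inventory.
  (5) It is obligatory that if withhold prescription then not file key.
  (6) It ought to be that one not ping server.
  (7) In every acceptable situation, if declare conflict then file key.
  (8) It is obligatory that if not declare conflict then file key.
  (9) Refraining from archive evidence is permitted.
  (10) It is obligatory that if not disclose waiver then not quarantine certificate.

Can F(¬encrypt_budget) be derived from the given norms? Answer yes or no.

Premise 2 is O(ping_server → encrypt_budget), but O(ping_server) is not derivable from the premises, so it does not yield O(encrypt_budget).
No other premise forces O(encrypt_budget). An ideal world satisfying every premise can still have ¬encrypt_budget true, so F(¬encrypt_budget) is not derivable.

No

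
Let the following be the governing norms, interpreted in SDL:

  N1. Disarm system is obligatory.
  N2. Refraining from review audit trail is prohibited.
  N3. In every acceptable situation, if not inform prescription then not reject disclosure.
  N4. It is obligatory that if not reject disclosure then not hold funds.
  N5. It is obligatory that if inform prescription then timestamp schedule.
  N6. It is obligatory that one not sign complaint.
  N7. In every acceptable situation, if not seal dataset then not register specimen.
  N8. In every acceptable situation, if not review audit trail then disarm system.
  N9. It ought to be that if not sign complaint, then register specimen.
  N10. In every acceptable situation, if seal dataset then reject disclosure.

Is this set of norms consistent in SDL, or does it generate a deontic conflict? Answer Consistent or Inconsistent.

Premise 8 is O(¬review_audit_trail → disarm_system); even if O(disarm_system) held, inferring O(¬review_audit_trail) would be affirming the consequent — invalid.
So O(¬review_audit_trail) is not derivable, and the apparent clash with O(review_audit_trail) does not arise.
A world satisfying every obligation exists (e.g. disarm_system=true, hold_funds=false, inform_prescription=true, register_specimen=true, reject_disclosure=true, review_audit_trail=true, seal_dataset=true, sign_complaint=false, timestamp_schedule=true); no atom is both obligatory and forbidden, so the set is consistent.

Consistent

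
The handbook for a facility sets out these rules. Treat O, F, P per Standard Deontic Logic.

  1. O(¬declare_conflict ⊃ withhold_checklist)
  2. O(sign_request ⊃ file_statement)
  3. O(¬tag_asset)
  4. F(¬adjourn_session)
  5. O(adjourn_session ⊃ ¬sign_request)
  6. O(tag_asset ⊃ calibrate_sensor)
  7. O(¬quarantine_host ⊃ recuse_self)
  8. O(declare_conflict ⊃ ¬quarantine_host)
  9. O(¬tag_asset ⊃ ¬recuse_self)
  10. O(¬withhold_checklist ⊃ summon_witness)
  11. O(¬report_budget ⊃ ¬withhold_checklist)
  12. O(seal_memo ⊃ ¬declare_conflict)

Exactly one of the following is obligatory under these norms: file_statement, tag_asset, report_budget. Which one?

From premise 3 we have O(¬tag_asset).
Applying K to premise 9 (O(¬tag_asset ⊃ ¬recuse_self)) and O(¬tag_asset) yields O(¬recuse_self).
Premise 7, O(¬quarantine_host ⊃ recuse_self), contraposes to O(¬recuse_self ⊃ quarantine_host); with O(¬recuse_self) we get O(quarantine_host).
Premise 8 is O(declare_conflict ⊃ ¬quarantine_host); contrapositively O(quarantine_host ⊃ ¬declare_conflict). Since O(quarantine_host) holds, K gives O(¬declare_conflict).
With premise 1, O(¬declare_conflict ⊃ withhold_checklist), the K-axiom yields O(withhold_checklist).
The contrapositive of premise 11 (O(¬report_budget ⊃ ¬withhold_checklist)) is O(withhold_checklist ⊃ report_budget), and O(withhold_checklist) is already established, so O(report_budget).
So O(report_budget) holds — report_budget is obligatory. None of the other listed options is made obligatory by any chain of premises.

report_budget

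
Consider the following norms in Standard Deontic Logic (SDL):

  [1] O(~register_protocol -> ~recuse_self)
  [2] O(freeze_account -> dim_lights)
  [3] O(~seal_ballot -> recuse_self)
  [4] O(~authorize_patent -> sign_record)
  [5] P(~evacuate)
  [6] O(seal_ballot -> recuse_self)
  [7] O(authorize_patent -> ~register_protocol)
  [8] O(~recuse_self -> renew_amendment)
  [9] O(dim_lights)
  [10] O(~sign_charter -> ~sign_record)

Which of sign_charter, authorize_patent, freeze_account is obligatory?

sign_charter

Premises 6 and 3 are O(seal_ballot -> recuse_self) and O(~seal_ballot -> recuse_self); every ideal world satisfies seal_ballot or ~seal_ballot, so in either case recuse_self holds — hence O(recuse_self).
Premise 1, O(~register_protocol -> ~recuse_self), contraposes to O(recuse_self -> register_protocol); with O(recuse_self) we get O(register_protocol).
The contrapositive of premise 7 (O(authorize_patent -> ~register_protocol)) is O(register_protocol -> ~authorize_patent), and O(register_protocol) is already established, so O(~authorize_patent).
Applying K to premise 4 (O(~authorize_patent -> sign_record)) and O(~authorize_patent) yields O(sign_record).
The contrapositive of premise 10 (O(~sign_charter -> ~sign_record)) is O(sign_record -> sign_charter), and O(sign_record) is already established, so O(sign_charter).
So O(sign_charter) holds — sign_charter is obligatory. None of the other listed options is made obligatory by any chain of premises.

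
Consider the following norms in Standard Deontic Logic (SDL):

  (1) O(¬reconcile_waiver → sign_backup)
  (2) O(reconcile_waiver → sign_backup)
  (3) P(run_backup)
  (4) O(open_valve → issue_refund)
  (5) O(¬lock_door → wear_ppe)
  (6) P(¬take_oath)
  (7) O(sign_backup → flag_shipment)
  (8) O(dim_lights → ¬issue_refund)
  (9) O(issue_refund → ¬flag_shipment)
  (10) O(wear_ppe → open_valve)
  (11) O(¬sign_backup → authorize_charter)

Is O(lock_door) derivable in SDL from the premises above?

Yes

By case analysis on reconcile_waiver: premise 2 gives O(reconcile_waiver → sign_backup) and premise 1 gives O(¬reconcile_waiver → sign_backup), so O(sign_backup) either way.
Premise 7 is O(sign_backup → flag_shipment); since O(sign_backup), deontic closure gives O(flag_shipment).
Premise 9, O(issue_refund → ¬flag_shipment), contraposes to O(flag_shipment → ¬issue_refund); with O(flag_shipment) we get O(¬issue_refund).
The contrapositive of premise 4 (O(open_valve → issue_refund)) is O(¬issue_refund → ¬open_valve), and O(¬issue_refund) is already established, so O(¬open_valve).
Premise 10 is O(wear_ppe → open_valve); contrapositively O(¬open_valve → ¬wear_ppe). Since O(¬open_valve) holds, K gives O(¬wear_ppe).
Premise 5, O(¬lock_door → wear_ppe), contraposes to O(¬wear_ppe → lock_door); with O(¬wear_ppe) we get O(lock_door).
Premises 3, 6, 8, 11 do not contribute to this derivation.
So O(lock_door) follows.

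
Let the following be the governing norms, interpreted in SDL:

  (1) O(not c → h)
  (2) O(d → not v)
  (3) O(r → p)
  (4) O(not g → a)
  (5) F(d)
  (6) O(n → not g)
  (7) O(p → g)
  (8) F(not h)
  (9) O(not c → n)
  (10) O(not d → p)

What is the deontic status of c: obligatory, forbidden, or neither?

Obligatory

F(d) at premise 5 means O(not d).
Applying K to premise 10 (O(not d → p)) and O(not d) yields O(p).
From O(p) and premise 7, O(p → g), we obtain O(g).
The contrapositive of premise 6 (O(n → not g)) is O(g → not n), and O(g) is already established, so O(not n).
Premise 9, O(not c → n), contraposes to O(not n → c); with O(not n) we get O(c).
Premises 1, 2, 3, 4, 8 do not contribute to this derivation.
Hence c is obligatory.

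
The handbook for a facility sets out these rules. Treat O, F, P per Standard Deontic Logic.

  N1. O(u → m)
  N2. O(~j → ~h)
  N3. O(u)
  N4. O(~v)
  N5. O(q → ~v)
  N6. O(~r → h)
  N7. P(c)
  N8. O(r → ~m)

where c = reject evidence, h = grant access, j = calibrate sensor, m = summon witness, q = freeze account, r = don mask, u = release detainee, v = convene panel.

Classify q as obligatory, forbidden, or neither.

Neither

Premise 5 is O(q → ~v); even if O(~v) held, inferring O(q) would be affirming the consequent — invalid.
No premise or chain of K-axiom applications forces O(q), and none forces O(~q). So q is neither obligatory nor forbidden under these norms.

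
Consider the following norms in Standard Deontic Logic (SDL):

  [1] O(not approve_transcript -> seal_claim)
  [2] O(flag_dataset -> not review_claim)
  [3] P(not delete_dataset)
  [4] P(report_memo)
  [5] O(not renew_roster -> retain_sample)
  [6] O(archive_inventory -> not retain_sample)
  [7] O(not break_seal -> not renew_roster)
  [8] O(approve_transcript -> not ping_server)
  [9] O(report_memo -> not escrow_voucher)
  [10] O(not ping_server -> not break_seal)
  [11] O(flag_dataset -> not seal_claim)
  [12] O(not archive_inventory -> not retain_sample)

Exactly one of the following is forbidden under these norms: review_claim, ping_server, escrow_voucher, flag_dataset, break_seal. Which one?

Premises 12 and 6 cover both cases: O(not archive_inventory -> not retain_sample) and O(archive_inventory -> not retain_sample). Since not archive_inventory ∨ archive_inventory is a tautology, O(not retain_sample) follows.
Premise 5, O(not renew_roster -> retain_sample), contraposes to O(not retain_sample -> renew_roster); with O(not retain_sample) we get O(renew_roster).
Premise 7, O(not break_seal -> not renew_roster), contraposes to O(renew_roster -> break_seal); with O(renew_roster) we get O(break_seal).
Premise 10, O(not ping_server -> not break_seal), contraposes to O(break_seal -> ping_server); with O(break_seal) we get O(ping_server).
The contrapositive of premise 8 (O(approve_transcript -> not ping_server)) is O(ping_server -> not approve_transcript), and O(ping_server) is already established, so O(not approve_transcript).
From O(not approve_transcript) and premise 1, O(not approve_transcript -> seal_claim), we obtain O(seal_claim).
Premise 11, O(flag_dataset -> not seal_claim), contraposes to O(seal_claim -> not flag_dataset); with O(seal_claim) we get O(not flag_dataset).
So O(not flag_dataset) holds, i.e. flag_dataset is forbidden. None of the other listed options is forbidden under the premises.

flag_dataset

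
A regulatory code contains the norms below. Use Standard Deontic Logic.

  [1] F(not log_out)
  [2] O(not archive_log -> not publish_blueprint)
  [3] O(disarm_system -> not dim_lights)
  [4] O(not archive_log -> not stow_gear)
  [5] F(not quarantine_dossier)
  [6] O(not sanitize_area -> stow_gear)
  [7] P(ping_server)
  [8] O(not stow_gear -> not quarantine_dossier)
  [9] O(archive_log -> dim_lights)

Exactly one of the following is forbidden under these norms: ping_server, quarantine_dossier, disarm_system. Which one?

Premise 5 is F(not quarantine_dossier), i.e. O(quarantine_dossier).
Premise 8 is O(not stow_gear -> not quarantine_dossier); contrapositively O(quarantine_dossier -> stow_gear). Since O(quarantine_dossier) holds, K gives O(stow_gear).
Premise 4 is O(not archive_log -> not stow_gear); contrapositively O(stow_gear -> archive_log). Since O(stow_gear) holds, K gives O(archive_log).
From O(archive_log) and premise 9, O(archive_log -> dim_lights), we obtain O(dim_lights).
The contrapositive of premise 3 (O(disarm_system -> not dim_lights)) is O(dim_lights -> not disarm_system), and O(dim_lights) is already established, so O(not disarm_system).
So O(not disarm_system) holds, i.e. disarm_system is forbidden. None of the other listed options is forbidden under the premises.

disarm_system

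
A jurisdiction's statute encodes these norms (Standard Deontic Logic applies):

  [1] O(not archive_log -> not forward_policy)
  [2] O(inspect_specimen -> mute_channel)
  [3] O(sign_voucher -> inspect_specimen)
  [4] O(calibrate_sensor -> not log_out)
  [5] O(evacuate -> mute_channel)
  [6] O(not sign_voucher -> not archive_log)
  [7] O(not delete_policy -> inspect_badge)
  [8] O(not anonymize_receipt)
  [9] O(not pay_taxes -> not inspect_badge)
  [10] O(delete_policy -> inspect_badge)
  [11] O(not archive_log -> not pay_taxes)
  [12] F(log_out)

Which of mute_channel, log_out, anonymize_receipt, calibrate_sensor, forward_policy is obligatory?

By case analysis on delete_policy: premise 10 gives O(delete_policy -> inspect_badge) and premise 7 gives O(not delete_policy -> inspect_badge), so O(inspect_badge) either way.
Premise 9, O(not pay_taxes -> not inspect_badge), contraposes to O(inspect_badge -> pay_taxes); with O(inspect_badge) we get O(pay_taxes).
Premise 11, O(not archive_log -> not pay_taxes), contraposes to O(pay_taxes -> archive_log); with O(pay_taxes) we get O(archive_log).
Premise 6 is O(not sign_voucher -> not archive_log); contrapositively O(archive_log -> sign_voucher). Since O(archive_log) holds, K gives O(sign_voucher).
With premise 3, O(sign_voucher -> inspect_specimen), the K-axiom yields O(inspect_specimen).
Premise 2 is O(inspect_specimen -> mute_channel); since O(inspect_specimen), deontic closure gives O(mute_channel).
So O(mute_channel) holds — mute_channel is obligatory. None of the other listed options is made obligatory by any chain of premises.

mute_channel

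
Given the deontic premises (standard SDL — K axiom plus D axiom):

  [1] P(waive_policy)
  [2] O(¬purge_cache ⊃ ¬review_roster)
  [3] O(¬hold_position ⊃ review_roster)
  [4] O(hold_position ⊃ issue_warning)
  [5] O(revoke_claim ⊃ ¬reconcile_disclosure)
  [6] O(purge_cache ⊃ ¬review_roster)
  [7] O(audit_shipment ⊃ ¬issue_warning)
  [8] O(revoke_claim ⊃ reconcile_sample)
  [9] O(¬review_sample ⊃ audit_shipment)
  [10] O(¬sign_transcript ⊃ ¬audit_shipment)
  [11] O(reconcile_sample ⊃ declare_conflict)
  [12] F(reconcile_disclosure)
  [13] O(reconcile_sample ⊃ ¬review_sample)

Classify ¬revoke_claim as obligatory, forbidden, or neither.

Obligatory

Premises 2 and 6 are O(¬purge_cache ⊃ ¬review_roster) and O(purge_cache ⊃ ¬review_roster); every ideal world satisfies ¬purge_cache or purge_cache, so in either case ¬review_roster holds — hence O(¬review_roster).
Premise 3, O(¬hold_position ⊃ review_roster), contraposes to O(¬review_roster ⊃ hold_position); with O(¬review_roster) we get O(hold_position).
From O(hold_position) and premise 4, O(hold_position ⊃ issue_warning), we obtain O(issue_warning).
Premise 7 is O(audit_shipment ⊃ ¬issue_warning); contrapositively O(issue_warning ⊃ ¬audit_shipment). Since O(issue_warning) holds, K gives O(¬audit_shipment).
The contrapositive of premise 9 (O(¬review_sample ⊃ audit_shipment)) is O(¬audit_shipment ⊃ review_sample), and O(¬audit_shipment) is already established, so O(review_sample).
Premise 13 is O(reconcile_sample ⊃ ¬review_sample); contrapositively O(review_sample ⊃ ¬reconcile_sample). Since O(review_sample) holds, K gives O(¬reconcile_sample).
Premise 8, O(revoke_claim ⊃ reconcile_sample), contraposes to O(¬reconcile_sample ⊃ ¬revoke_claim); with O(¬reconcile_sample) we get O(¬revoke_claim).
Premises 1, 5, 10, 11, 12 do not contribute to this derivation.
Hence ¬revoke_claim is obligatory.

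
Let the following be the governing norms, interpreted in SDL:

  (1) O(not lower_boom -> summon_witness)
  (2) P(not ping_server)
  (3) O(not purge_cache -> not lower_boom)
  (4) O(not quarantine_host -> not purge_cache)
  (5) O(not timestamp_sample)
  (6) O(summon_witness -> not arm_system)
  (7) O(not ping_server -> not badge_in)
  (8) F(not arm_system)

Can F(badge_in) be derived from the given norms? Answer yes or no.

No

Premise 7 is O(not ping_server -> not badge_in), but O(not ping_server) is not derivable from the premises (the permission P(not ping_server) asserts only not O(ping_server), not O(not ping_server)), so it does not yield O(not badge_in).
No other premise forces O(not badge_in). An ideal world satisfying every premise can still have badge_in true, so F(badge_in) is not derivable.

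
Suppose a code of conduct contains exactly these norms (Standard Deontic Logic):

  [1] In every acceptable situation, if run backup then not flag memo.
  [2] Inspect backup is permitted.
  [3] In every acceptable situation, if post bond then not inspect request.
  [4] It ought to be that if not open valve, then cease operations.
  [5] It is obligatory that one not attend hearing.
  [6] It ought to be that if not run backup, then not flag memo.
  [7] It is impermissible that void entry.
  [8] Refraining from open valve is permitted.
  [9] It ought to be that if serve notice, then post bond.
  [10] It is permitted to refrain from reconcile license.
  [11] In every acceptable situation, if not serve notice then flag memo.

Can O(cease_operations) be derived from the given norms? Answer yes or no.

Premise 4 is O(¬open_valve → cease_operations), but O(¬open_valve) is not derivable from the premises (the permission P(¬open_valve) asserts only ¬O(open_valve), not O(¬open_valve)), so it does not yield O(cease_operations).
No other premise forces O(cease_operations). An ideal world satisfying every premise can still have cease_operations false, so O(cease_operations) is not derivable.

No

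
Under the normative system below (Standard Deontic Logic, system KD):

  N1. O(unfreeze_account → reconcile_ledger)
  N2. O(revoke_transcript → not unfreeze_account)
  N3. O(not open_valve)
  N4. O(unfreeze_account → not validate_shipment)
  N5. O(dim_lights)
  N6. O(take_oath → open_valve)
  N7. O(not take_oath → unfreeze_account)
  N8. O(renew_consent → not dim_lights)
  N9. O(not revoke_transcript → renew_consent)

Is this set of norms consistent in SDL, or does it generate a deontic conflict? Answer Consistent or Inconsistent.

Inconsistent

Premise 5 gives O(dim_lights).
The contrapositive of premise 8 (O(renew_consent → not dim_lights)) is O(dim_lights → not renew_consent), and O(dim_lights) is already established, so O(not renew_consent).
Premise 9, O(not revoke_transcript → renew_consent), contraposes to O(not renew_consent → revoke_transcript); with O(not renew_consent) we get O(revoke_transcript).
Applying K to premise 2 (O(revoke_transcript → not unfreeze_account)) and O(revoke_transcript) yields O(not unfreeze_account).
The contrapositive of premise 7 (O(not take_oath → unfreeze_account)) is O(not unfreeze_account → take_oath), and O(not unfreeze_account) is already established, so O(take_oath).
Applying K to premise 6 (O(take_oath → open_valve)) and O(take_oath) yields O(open_valve).
But premise 3 directly asserts O(not open_valve).
We now have both O(open_valve) and O(not open_valve) — open_valve is simultaneously obligatory and forbidden, violating the D-axiom.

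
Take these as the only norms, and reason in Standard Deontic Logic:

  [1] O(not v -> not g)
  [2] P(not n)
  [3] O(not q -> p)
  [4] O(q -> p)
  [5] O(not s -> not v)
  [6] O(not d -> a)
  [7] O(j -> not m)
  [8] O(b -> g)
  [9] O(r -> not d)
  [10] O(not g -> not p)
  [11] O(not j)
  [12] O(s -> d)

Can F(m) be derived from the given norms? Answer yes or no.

No

Premise 7 is O(j -> not m), but O(j) is not derivable from the premises, so it does not yield O(not m).
No other premise forces O(not m). An ideal world satisfying every premise can still have m true, so F(m) is not derivable.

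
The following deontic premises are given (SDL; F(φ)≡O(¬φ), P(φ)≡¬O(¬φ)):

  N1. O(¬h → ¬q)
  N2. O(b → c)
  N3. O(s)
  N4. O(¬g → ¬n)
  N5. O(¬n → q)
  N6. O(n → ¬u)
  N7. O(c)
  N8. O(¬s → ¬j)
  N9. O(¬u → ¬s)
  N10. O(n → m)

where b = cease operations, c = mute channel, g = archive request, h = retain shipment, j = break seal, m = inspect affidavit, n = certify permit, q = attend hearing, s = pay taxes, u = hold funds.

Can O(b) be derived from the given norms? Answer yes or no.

Premise 2 is O(b → c); even if O(c) held, inferring O(b) would be affirming the consequent — invalid.
No other premise forces O(b). An ideal world satisfying every premise can still have b false, so O(b) is not derivable.

No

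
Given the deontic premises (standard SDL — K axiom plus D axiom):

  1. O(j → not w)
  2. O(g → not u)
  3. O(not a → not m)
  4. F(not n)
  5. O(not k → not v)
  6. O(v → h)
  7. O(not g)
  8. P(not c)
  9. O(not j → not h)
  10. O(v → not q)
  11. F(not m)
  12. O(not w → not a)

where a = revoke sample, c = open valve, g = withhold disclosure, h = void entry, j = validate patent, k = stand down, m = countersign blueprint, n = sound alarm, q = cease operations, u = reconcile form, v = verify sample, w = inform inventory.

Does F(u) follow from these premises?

No

Premise 2 is O(g → not u), but O(g) is not derivable from the premises, so it does not yield O(not u).
No other premise forces O(not u). An ideal world satisfying every premise can still have u true, so F(u) is not derivable.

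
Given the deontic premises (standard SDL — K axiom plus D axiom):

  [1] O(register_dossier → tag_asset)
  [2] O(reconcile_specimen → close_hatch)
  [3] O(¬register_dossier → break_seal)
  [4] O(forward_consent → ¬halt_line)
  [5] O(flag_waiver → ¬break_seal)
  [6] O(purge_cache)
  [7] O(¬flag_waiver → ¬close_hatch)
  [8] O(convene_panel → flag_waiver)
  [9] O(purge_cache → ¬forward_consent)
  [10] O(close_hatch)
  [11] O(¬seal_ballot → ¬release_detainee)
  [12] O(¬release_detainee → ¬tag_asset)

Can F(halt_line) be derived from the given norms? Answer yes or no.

Premise 4 is O(forward_consent → ¬halt_line), but O(forward_consent) is not derivable from the premises, so it does not yield O(¬halt_line).
No other premise forces O(¬halt_line). An ideal world satisfying every premise can still have halt_line true, so F(halt_line) is not derivable.

No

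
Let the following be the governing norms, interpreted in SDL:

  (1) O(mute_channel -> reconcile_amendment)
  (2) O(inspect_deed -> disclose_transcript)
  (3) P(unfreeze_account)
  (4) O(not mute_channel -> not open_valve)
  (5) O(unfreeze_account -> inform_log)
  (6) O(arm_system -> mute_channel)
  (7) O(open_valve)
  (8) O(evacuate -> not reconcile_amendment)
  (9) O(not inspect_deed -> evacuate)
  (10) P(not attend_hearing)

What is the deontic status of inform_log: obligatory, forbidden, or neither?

Premise 5 is O(unfreeze_account -> inform_log), but O(unfreeze_account) is not derivable from the premises (the permission P(unfreeze_account) asserts only not O(not unfreeze_account), not O(unfreeze_account)), so it does not yield O(inform_log).
No premise or chain of K-axiom applications forces O(inform_log), and none forces O(not inform_log). So inform_log is neither obligatory nor forbidden under these norms.

Neither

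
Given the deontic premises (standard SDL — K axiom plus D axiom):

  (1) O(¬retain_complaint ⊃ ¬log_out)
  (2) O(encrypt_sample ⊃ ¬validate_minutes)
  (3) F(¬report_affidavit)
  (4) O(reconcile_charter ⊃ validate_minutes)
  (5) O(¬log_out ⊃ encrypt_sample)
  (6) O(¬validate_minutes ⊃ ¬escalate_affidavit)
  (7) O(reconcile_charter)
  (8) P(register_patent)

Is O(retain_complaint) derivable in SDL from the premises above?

Premise 7 states O(reconcile_charter) outright.
With premise 4, O(reconcile_charter ⊃ validate_minutes), the K-axiom yields O(validate_minutes).
The contrapositive of premise 2 (O(encrypt_sample ⊃ ¬validate_minutes)) is O(validate_minutes ⊃ ¬encrypt_sample), and O(validate_minutes) is already established, so O(¬encrypt_sample).
Premise 5 is O(¬log_out ⊃ encrypt_sample); contrapositively O(¬encrypt_sample ⊃ log_out). Since O(¬encrypt_sample) holds, K gives O(log_out).
Premise 1, O(¬retain_complaint ⊃ ¬log_out), contraposes to O(log_out ⊃ retain_complaint); with O(log_out) we get O(retain_complaint).
Premises 3, 6, 8 do not contribute to this derivation.
So O(retain_complaint) follows.

Yes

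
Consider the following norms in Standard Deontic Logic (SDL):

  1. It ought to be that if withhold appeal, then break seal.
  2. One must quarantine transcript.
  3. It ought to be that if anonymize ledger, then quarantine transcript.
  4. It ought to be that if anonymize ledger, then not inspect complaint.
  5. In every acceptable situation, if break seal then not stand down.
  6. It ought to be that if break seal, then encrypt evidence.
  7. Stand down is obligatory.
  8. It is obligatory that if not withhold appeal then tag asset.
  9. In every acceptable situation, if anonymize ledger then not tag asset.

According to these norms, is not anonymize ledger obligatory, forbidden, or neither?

Obligatory

From premise 7 we have O(stand_down).
The contrapositive of premise 5 (O(break_seal → ¬stand_down)) is O(stand_down → ¬break_seal), and O(stand_down) is already established, so O(¬break_seal).
The contrapositive of premise 1 (O(withhold_appeal → break_seal)) is O(¬break_seal → ¬withhold_appeal), and O(¬break_seal) is already established, so O(¬withhold_appeal).
With premise 8, O(¬withhold_appeal → tag_asset), the K-axiom yields O(tag_asset).
Premise 9, O(anonymize_ledger → ¬tag_asset), contraposes to O(tag_asset → ¬anonymize_ledger); with O(tag_asset) we get O(¬anonymize_ledger).
Premises 2, 3, 4, 6 do not contribute to this derivation.
Hence ¬anonymize_ledger is obligatory.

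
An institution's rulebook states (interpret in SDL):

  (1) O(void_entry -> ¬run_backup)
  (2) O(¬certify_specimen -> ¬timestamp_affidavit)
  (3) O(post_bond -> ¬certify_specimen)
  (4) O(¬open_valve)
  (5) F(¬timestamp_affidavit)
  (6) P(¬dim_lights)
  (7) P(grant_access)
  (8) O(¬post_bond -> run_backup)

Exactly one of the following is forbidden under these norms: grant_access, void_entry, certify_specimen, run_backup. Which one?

void_entry

Premise 5, F(¬timestamp_affidavit), is equivalent to O(timestamp_affidavit).
Premise 2, O(¬certify_specimen -> ¬timestamp_affidavit), contraposes to O(timestamp_affidavit -> certify_specimen); with O(timestamp_affidavit) we get O(certify_specimen).
The contrapositive of premise 3 (O(post_bond -> ¬certify_specimen)) is O(certify_specimen -> ¬post_bond), and O(certify_specimen) is already established, so O(¬post_bond).
From O(¬post_bond) and premise 8, O(¬post_bond -> run_backup), we obtain O(run_backup).
Premise 1, O(void_entry -> ¬run_backup), contraposes to O(run_backup -> ¬void_entry); with O(run_backup) we get O(¬void_entry).
So O(¬void_entry) holds, i.e. void_entry is forbidden. None of the other listed options is forbidden under the premises.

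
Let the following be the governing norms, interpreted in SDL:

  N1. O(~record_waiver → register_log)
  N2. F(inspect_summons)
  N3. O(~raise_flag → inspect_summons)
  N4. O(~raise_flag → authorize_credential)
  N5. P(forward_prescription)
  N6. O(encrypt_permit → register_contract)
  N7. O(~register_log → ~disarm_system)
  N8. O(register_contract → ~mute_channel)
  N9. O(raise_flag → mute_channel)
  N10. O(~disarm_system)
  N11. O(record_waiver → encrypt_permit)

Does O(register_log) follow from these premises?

Yes

Premise 2, F(inspect_summons), is equivalent to O(~inspect_summons).
The contrapositive of premise 3 (O(~raise_flag → inspect_summons)) is O(~inspect_summons → raise_flag), and O(~inspect_summons) is already established, so O(raise_flag).
With premise 9, O(raise_flag → mute_channel), the K-axiom yields O(mute_channel).
The contrapositive of premise 8 (O(register_contract → ~mute_channel)) is O(mute_channel → ~register_contract), and O(mute_channel) is already established, so O(~register_contract).
The contrapositive of premise 6 (O(encrypt_permit → register_contract)) is O(~register_contract → ~encrypt_permit), and O(~register_contract) is already established, so O(~encrypt_permit).
Premise 11 is O(record_waiver → encrypt_permit); contrapositively O(~encrypt_permit → ~record_waiver). Since O(~encrypt_permit) holds, K gives O(~record_waiver).
From O(~record_waiver) and premise 1, O(~record_waiver → register_log), we obtain O(register_log).
Premises 4, 5, 7, 10 do not contribute to this derivation.
So O(register_log) follows.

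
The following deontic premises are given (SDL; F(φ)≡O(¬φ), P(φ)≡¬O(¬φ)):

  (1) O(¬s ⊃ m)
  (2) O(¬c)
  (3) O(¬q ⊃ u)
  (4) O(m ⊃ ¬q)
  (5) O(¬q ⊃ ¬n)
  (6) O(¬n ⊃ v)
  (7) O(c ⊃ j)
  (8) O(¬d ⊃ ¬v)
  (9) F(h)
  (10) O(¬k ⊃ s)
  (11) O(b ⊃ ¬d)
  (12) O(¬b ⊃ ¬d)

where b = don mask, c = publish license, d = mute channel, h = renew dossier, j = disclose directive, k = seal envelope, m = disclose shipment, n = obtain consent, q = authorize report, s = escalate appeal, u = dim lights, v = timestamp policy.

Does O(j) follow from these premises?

Premise 7 is O(c ⊃ j), but O(c) is not derivable from the premises, so it does not yield O(j).
No other premise forces O(j). An ideal world satisfying every premise can still have j false, so O(j) is not derivable.

No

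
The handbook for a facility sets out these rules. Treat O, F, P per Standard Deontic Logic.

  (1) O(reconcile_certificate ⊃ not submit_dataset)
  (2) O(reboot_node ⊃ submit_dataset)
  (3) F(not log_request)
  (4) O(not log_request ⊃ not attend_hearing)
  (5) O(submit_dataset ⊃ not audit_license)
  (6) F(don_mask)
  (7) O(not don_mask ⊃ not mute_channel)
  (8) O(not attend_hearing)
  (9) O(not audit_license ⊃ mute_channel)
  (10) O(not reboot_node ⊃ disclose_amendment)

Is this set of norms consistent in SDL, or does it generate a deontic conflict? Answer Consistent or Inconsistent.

Premise 4 is O(not log_request ⊃ not attend_hearing); even if O(not attend_hearing) held, inferring O(not log_request) would be affirming the consequent — invalid.
So O(not log_request) is not derivable, and the apparent clash with O(log_request) does not arise.
A world satisfying every obligation exists (e.g. attend_hearing=false, audit_license=true, disclose_amendment=true, don_mask=false, log_request=true, mute_channel=false, reboot_node=false, reconcile_certificate=false, submit_dataset=false); no atom is both obligatory and forbidden, so the set is consistent.

Consistent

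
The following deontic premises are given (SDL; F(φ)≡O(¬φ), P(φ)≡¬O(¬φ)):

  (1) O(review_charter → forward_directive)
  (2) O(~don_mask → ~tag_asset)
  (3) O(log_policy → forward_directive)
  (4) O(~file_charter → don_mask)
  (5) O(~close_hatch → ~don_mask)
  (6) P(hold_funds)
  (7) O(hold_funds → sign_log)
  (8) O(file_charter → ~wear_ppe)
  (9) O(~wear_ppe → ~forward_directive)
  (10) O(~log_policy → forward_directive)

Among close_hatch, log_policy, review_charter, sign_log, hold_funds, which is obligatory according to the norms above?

close_hatch

Premises 3 and 10 are O(log_policy → forward_directive) and O(~log_policy → forward_directive); every ideal world satisfies log_policy or ~log_policy, so in either case forward_directive holds — hence O(forward_directive).
Premise 9 is O(~wear_ppe → ~forward_directive); contrapositively O(forward_directive → wear_ppe). Since O(forward_directive) holds, K gives O(wear_ppe).
Premise 8, O(file_charter → ~wear_ppe), contraposes to O(wear_ppe → ~file_charter); with O(wear_ppe) we get O(~file_charter).
With premise 4, O(~file_charter → don_mask), the K-axiom yields O(don_mask).
The contrapositive of premise 5 (O(~close_hatch → ~don_mask)) is O(don_mask → close_hatch), and O(don_mask) is already established, so O(close_hatch).
So O(close_hatch) holds — close_hatch is obligatory. None of the other listed options is made obligatory by any chain of premises.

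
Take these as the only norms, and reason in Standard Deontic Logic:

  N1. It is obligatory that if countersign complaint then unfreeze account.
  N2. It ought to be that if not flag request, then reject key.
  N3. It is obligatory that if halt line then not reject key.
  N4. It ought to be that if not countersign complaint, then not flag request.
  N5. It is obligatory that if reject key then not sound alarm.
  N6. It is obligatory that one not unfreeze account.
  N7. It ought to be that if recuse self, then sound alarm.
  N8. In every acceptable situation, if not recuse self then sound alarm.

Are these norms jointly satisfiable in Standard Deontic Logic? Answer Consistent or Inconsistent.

Premises 7 and 8 cover both cases: O(recuse_self → sound_alarm) and O(¬recuse_self → sound_alarm). Since recuse_self ∨ ¬recuse_self is a tautology, O(sound_alarm) follows.
The contrapositive of premise 5 (O(reject_key → ¬sound_alarm)) is O(sound_alarm → ¬reject_key), and O(sound_alarm) is already established, so O(¬reject_key).
The contrapositive of premise 2 (O(¬flag_request → reject_key)) is O(¬reject_key → flag_request), and O(¬reject_key) is already established, so O(flag_request).
Premise 4 is O(¬countersign_complaint → ¬flag_request); contrapositively O(flag_request → countersign_complaint). Since O(flag_request) holds, K gives O(countersign_complaint).
Applying K to premise 1 (O(countersign_complaint → unfreeze_account)) and O(countersign_complaint) yields O(unfreeze_account).
Yet premise 6 states O(¬unfreeze_account).
We now have both O(unfreeze_account) and O(¬unfreeze_account) — unfreeze_account is simultaneously obligatory and forbidden, violating the D-axiom.

Inconsistent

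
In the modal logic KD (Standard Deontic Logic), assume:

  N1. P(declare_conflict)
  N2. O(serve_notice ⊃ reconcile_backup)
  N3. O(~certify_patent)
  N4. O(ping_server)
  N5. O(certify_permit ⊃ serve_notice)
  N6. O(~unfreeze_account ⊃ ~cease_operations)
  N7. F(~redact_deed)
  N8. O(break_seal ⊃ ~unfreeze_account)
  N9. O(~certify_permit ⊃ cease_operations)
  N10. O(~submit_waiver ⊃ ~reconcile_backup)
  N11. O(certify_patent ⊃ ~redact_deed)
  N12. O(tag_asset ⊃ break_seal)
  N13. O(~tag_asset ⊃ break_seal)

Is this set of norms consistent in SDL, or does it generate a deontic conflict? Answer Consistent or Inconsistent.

Premise 11 is O(certify_patent ⊃ ~redact_deed), but O(certify_patent) is not derivable from the premises, so it does not yield O(~redact_deed).
So O(~redact_deed) is not derivable, and the apparent clash with O(redact_deed) does not arise.
A world satisfying every obligation exists (e.g. break_seal=true, cease_operations=false, certify_patent=false, certify_permit=true, declare_conflict=false, ping_server=true, reconcile_backup=true, redact_deed=true, serve_notice=true, submit_waiver=true, tag_asset=false, unfreeze_account=false); no atom is both obligatory and forbidden, so the set is consistent.

Consistent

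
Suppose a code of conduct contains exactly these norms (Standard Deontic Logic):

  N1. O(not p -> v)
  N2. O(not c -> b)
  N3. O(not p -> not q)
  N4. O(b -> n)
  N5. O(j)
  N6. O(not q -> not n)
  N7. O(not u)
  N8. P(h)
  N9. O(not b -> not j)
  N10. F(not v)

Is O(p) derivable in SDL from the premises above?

Yes

Premise 5 states O(j) outright.
The contrapositive of premise 9 (O(not b -> not j)) is O(j -> b), and O(j) is already established, so O(b).
With premise 4, O(b -> n), the K-axiom yields O(n).
The contrapositive of premise 6 (O(not q -> not n)) is O(n -> q), and O(n) is already established, so O(q).
The contrapositive of premise 3 (O(not p -> not q)) is O(q -> p), and O(q) is already established, so O(p).
Premises 1, 2, 7, 8, 10 do not contribute to this derivation.
So O(p) follows.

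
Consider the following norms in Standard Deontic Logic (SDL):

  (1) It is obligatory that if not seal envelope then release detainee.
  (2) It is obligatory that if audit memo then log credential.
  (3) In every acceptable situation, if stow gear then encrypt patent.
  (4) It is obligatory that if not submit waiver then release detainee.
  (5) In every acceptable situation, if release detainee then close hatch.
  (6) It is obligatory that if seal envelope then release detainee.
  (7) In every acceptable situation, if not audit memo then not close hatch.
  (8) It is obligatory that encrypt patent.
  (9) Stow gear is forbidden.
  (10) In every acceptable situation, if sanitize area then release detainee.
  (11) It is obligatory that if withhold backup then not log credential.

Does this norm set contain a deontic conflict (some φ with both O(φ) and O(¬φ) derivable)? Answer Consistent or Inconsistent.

Premise 3 is O(stow_gear → encrypt_patent); even if O(encrypt_patent) held, inferring O(stow_gear) would be affirming the consequent — invalid.
So O(stow_gear) is not derivable, and the apparent clash with O(¬stow_gear) does not arise.
A world satisfying every obligation exists (e.g. audit_memo=true, close_hatch=true, encrypt_patent=true, log_credential=true, release_detainee=true, sanitize_area=false, seal_envelope=false, stow_gear=false, submit_waiver=false, withhold_backup=false); no atom is both obligatory and forbidden, so the set is consistent.

Consistent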